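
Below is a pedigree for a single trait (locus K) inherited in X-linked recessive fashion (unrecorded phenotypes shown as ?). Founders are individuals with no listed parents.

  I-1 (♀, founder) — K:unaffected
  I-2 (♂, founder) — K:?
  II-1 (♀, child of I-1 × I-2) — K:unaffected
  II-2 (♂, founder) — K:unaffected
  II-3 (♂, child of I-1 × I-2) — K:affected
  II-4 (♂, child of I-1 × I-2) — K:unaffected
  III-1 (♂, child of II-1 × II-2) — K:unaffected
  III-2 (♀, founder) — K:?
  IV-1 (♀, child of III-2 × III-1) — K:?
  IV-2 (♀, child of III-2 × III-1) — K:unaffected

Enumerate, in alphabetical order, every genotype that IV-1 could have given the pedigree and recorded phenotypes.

K/I-1 un ·: X^KX^k
K/I-2 ? ·: X^KY|X^kY
K/II-1 un I-1×I-2: X^KX^K|X^KX^k
K/II-2 un ·: X^KY
K/II-3 aff I-1×I-2: X^kY
K/II-4 un I-1×I-2: X^KY
K/III-1 un II-1×II-2: X^KY
K/III-2 ? ·: X^KX^K|X^KX^k|X^kX^k
K/IV-1 ? III-2×III-1: X^KX^K|X^KX^k
K/IV-2 un III-2×III-1: X^KX^K|X^KX^k
⇒ K over [I-1,I-2,II-1,II-2,II-3,II-4,III-1,III-2,IV-1,IV-2]: 18 consistent

IV-1 ∈ {X^KX^K, X^KX^k}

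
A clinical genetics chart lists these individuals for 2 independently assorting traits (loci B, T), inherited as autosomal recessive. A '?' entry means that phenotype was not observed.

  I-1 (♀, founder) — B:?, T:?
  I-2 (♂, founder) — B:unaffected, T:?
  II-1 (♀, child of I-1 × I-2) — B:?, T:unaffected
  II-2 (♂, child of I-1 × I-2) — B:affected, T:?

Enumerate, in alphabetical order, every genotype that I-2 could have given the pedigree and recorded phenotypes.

I-2 ∈ {Bb TT, Bb Tt, Bb tt}

B/I-1 ? ·: Bb|bb
B/I-2 un ·: Bb
B/II-1 ? I-1×I-2: BB|Bb|bb
B/II-2 aff I-1×I-2: bb
⇒ B over [I-1,I-2,II-1,II-2]: 5 consistent
T/I-1 ? ·: TT|Tt|tt
T/I-2 ? ·: TT|Tt|tt
T/II-1 un I-1×I-2: TT|Tt
T/II-2 ? I-1×I-2: TT|Tt|tt
⇒ T over [I-1,I-2,II-1,II-2]: 21 consistent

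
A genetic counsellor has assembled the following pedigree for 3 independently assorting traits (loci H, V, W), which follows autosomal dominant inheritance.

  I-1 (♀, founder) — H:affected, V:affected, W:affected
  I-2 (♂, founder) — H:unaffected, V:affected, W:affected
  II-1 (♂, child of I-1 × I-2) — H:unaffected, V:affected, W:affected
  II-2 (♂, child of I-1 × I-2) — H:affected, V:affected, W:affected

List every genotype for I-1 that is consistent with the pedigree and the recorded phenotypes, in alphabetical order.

I-1 ∈ {Hh VV WW, Hh VV Ww, Hh Vv WW, Hh Vv Ww}

H/I-1 aff ·: Hh
H/I-2 un ·: hh
H/II-1 un I-1×I-2: hh
H/II-2 aff I-1×I-2: Hh
⇒ H over [I-1,I-2,II-1,II-2]: 1 consistent
V/I-1 aff ·: Vv|VV
V/I-2 aff ·: Vv|VV
V/II-1 aff I-1×I-2: Vv|VV
V/II-2 aff I-1×I-2: Vv|VV
⇒ V over [I-1,I-2,II-1,II-2]: 13 consistent
W/I-1 aff ·: Ww|WW
W/I-2 aff ·: Ww|WW
W/II-1 aff I-1×I-2: Ww|WW
W/II-2 aff I-1×I-2: Ww|WW
⇒ W over [I-1,I-2,II-1,II-2]: 13 consistent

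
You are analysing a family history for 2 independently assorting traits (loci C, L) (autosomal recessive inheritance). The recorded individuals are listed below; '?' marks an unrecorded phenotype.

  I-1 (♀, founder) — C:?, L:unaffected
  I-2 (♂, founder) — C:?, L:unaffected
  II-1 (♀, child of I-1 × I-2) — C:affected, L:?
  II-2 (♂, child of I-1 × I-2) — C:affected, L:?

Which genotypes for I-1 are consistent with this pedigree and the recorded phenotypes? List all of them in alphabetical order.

I-1 ∈ {Cc LL, Cc Ll, cc LL, cc Ll}

C/I-1 ? ·: Cc|cc
C/I-2 ? ·: Cc|cc
C/II-1 aff I-1×I-2: cc
C/II-2 aff I-1×I-2: cc
⇒ C over [I-1,I-2,II-1,II-2]: 4 consistent
L/I-1 un ·: LL|Ll
L/I-2 un ·: LL|Ll
L/II-1 ? I-1×I-2: LL|Ll|ll
L/II-2 ? I-1×I-2: LL|Ll|ll
⇒ L over [I-1,I-2,II-1,II-2]: 18 consistent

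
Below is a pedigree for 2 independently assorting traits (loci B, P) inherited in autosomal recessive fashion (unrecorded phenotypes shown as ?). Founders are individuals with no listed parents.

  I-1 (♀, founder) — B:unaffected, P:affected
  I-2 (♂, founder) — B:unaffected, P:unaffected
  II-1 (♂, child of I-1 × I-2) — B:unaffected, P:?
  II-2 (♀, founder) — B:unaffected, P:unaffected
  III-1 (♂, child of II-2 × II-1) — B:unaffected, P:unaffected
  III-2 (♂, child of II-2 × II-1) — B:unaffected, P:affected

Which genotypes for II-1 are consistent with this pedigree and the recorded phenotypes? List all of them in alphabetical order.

B/I-1 un ·: BB|Bb
B/I-2 un ·: BB|Bb
B/II-1 un I-1×I-2: BB|Bb
B/II-2 un ·: BB|Bb
B/III-1 un II-2×II-1: BB|Bb
B/III-2 un II-2×II-1: BB|Bb
⇒ B over [I-1,I-2,II-1,II-2,III-1,III-2]: 44 consistent
P/I-1 aff ·: pp
P/I-2 un ·: PP|Pp
P/II-1 ? I-1×I-2: Pp|pp
P/II-2 un ·: Pp
P/III-1 un II-2×II-1: PP|Pp
P/III-2 aff II-2×II-1: pp
⇒ P over [I-1,I-2,II-1,II-2,III-1,III-2]: 5 consistent

II-1 ∈ {BB Pp, BB pp, Bb Pp, Bb pp}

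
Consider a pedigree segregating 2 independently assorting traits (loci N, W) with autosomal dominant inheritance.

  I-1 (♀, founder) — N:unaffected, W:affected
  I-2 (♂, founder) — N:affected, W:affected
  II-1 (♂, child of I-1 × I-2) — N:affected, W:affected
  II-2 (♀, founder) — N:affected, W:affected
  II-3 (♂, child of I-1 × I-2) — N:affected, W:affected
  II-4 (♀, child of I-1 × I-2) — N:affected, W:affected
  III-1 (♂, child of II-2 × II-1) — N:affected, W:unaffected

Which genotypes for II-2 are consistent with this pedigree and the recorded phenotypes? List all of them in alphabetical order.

N/I-1 un ·: nn
N/I-2 aff ·: Nn|NN
N/II-1 aff I-1×I-2: Nn
N/II-2 aff ·: Nn|NN
N/II-3 aff I-1×I-2: Nn
N/II-4 aff I-1×I-2: Nn
N/III-1 aff II-2×II-1: Nn|NN
⇒ N over [I-1,I-2,II-1,II-2,II-3,II-4,III-1]: 8 consistent
W/I-1 aff ·: Ww|WW
W/I-2 aff ·: Ww|WW
W/II-1 aff I-1×I-2: Ww
W/II-2 aff ·: Ww
W/II-3 aff I-1×I-2: Ww|WW
W/II-4 aff I-1×I-2: Ww|WW
W/III-1 un II-2×II-1: ww
⇒ W over [I-1,I-2,II-1,II-2,II-3,II-4,III-1]: 12 consistent

II-2 ∈ {NN Ww, Nn Ww}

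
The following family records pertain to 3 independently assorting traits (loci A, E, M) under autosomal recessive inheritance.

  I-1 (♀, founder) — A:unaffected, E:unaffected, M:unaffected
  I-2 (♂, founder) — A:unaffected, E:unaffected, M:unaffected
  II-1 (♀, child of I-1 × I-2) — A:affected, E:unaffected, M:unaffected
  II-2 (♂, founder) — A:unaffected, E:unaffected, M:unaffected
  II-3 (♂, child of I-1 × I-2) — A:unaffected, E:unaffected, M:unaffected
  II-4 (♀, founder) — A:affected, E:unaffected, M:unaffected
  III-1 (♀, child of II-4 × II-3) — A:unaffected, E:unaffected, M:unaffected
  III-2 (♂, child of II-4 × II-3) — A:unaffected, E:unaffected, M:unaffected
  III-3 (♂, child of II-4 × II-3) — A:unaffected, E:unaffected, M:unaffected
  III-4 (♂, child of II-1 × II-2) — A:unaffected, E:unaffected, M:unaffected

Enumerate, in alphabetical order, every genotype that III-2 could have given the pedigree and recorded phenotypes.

A/I-1 un ·: Aa
A/I-2 un ·: Aa
A/II-1 aff I-1×I-2: aa
A/II-2 un ·: AA|Aa
A/II-3 un I-1×I-2: AA|Aa
A/II-4 aff ·: aa
A/III-1 un II-4×II-3: Aa
A/III-2 un II-4×II-3: Aa
A/III-3 un II-4×II-3: Aa
A/III-4 un II-1×II-2: Aa
⇒ A over [I-1,I-2,II-1,II-2,II-3,II-4,III-1,III-2,III-3,III-4]: 4 consistent
E/I-1 un ·: EE|Ee
E/I-2 un ·: EE|Ee
E/II-1 un I-1×I-2: EE|Ee
E/II-2 un ·: EE|Ee
E/II-3 un I-1×I-2: EE|Ee
E/II-4 un ·: EE|Ee
E/III-1 un II-4×II-3: EE|Ee
E/III-2 un II-4×II-3: EE|Ee
E/III-3 un II-4×II-3: EE|Ee
E/III-4 un II-1×II-2: EE|Ee
⇒ E over [I-1,I-2,II-1,II-2,II-3,II-4,III-1,III-2,III-3,III-4]: 552 consistent
M/I-1 un ·: MM|Mm
M/I-2 un ·: MM|Mm
M/II-1 un I-1×I-2: MM|Mm
M/II-2 un ·: MM|Mm
M/II-3 un I-1×I-2: MM|Mm
M/II-4 un ·: MM|Mm
M/III-1 un II-4×II-3: MM|Mm
M/III-2 un II-4×II-3: MM|Mm
M/III-3 un II-4×II-3: MM|Mm
M/III-4 un II-1×II-2: MM|Mm
⇒ M over [I-1,I-2,II-1,II-2,II-3,II-4,III-1,III-2,III-3,III-4]: 552 consistent

III-2 ∈ {Aa EE MM, Aa EE Mm, Aa Ee MM, Aa Ee Mm}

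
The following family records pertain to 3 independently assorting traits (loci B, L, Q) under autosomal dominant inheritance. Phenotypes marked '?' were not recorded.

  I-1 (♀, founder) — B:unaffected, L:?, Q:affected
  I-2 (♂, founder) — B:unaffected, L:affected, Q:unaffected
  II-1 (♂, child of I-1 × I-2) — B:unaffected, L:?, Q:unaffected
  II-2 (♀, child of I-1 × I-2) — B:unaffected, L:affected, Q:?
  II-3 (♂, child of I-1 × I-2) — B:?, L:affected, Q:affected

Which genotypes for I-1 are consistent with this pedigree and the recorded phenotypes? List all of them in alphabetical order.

B/I-1 un ·: bb
B/I-2 un ·: bb
B/II-1 un I-1×I-2: bb
B/II-2 un I-1×I-2: bb
B/II-3 ? I-1×I-2: bb
⇒ B over [I-1,I-2,II-1,II-2,II-3]: 1 consistent
L/I-1 ? ·: ll|Ll|LL
L/I-2 aff ·: Ll|LL
L/II-1 ? I-1×I-2: ll|Ll|LL
L/II-2 aff I-1×I-2: Ll|LL
L/II-3 aff I-1×I-2: Ll|LL
⇒ L over [I-1,I-2,II-1,II-2,II-3]: 32 consistent
Q/I-1 aff ·: Qq
Q/I-2 un ·: qq
Q/II-1 un I-1×I-2: qq
Q/II-2 ? I-1×I-2: qq|Qq
Q/II-3 aff I-1×I-2: Qq
⇒ Q over [I-1,I-2,II-1,II-2,II-3]: 2 consistent

I-1 ∈ {bb LL Qq, bb Ll Qq, bb ll Qq}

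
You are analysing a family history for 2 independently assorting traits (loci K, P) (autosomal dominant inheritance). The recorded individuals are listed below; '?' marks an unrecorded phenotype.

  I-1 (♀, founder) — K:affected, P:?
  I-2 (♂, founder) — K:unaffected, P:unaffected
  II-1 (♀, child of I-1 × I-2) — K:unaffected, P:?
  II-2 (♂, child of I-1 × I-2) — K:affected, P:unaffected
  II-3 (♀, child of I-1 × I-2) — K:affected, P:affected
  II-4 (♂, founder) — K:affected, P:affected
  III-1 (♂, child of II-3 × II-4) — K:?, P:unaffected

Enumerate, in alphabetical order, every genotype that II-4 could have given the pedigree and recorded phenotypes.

II-4 ∈ {KK Pp, Kk Pp}

K/I-1 aff ·: Kk
K/I-2 un ·: kk
K/II-1 un I-1×I-2: kk
K/II-2 aff I-1×I-2: Kk
K/II-3 aff I-1×I-2: Kk
K/II-4 aff ·: Kk|KK
K/III-1 ? II-3×II-4: kk|Kk|KK
⇒ K over [I-1,I-2,II-1,II-2,II-3,II-4,III-1]: 5 consistent
P/I-1 ? ·: Pp
P/I-2 un ·: pp
P/II-1 ? I-1×I-2: pp|Pp
P/II-2 un I-1×I-2: pp
P/II-3 aff I-1×I-2: Pp
P/II-4 aff ·: Pp
P/III-1 un II-3×II-4: pp
⇒ P over [I-1,I-2,II-1,II-2,II-3,II-4,III-1]: 2 consistent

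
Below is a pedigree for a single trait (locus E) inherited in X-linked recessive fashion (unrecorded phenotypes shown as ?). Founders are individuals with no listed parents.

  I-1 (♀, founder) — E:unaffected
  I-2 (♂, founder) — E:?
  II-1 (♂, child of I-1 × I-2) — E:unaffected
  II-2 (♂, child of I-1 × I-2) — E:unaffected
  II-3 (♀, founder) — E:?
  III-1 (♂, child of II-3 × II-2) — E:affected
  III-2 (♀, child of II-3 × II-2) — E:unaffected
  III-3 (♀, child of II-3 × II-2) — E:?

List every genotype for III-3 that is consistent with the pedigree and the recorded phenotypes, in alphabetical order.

III-3 ∈ {X^EX^E, X^EX^e}

E/I-1 un ·: X^EX^E|X^EX^e
E/I-2 ? ·: X^EY|X^eY
E/II-1 un I-1×I-2: X^EY
E/II-2 un I-1×I-2: X^EY
E/II-3 ? ·: X^EX^e|X^eX^e
E/III-1 aff II-3×II-2: X^eY
E/III-2 un II-3×II-2: X^EX^E|X^EX^e
E/III-3 ? II-3×II-2: X^EX^E|X^EX^e
⇒ E over [I-1,I-2,II-1,II-2,II-3,III-1,III-2,III-3]: 20 consistent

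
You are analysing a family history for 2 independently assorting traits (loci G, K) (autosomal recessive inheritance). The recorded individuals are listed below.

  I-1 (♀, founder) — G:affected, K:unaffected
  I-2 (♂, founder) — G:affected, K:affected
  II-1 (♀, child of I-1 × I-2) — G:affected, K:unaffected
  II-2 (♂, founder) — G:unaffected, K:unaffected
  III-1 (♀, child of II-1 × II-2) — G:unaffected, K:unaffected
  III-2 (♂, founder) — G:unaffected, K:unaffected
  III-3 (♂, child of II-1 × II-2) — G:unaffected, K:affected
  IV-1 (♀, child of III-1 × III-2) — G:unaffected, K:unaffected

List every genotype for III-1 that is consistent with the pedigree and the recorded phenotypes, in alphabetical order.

III-1 ∈ {Gg KK, Gg Kk}

G/I-1 aff ·: gg
G/I-2 aff ·: gg
G/II-1 aff I-1×I-2: gg
G/II-2 un ·: GG|Gg
G/III-1 un II-1×II-2: Gg
G/III-2 un ·: GG|Gg
G/III-3 un II-1×II-2: Gg
G/IV-1 un III-1×III-2: GG|Gg
⇒ G over [I-1,I-2,II-1,II-2,III-1,III-2,III-3,IV-1]: 8 consistent
K/I-1 un ·: KK|Kk
K/I-2 aff ·: kk
K/II-1 un I-1×I-2: Kk
K/II-2 un ·: Kk
K/III-1 un II-1×II-2: KK|Kk
K/III-2 un ·: KK|Kk
K/III-3 aff II-1×II-2: kk
K/IV-1 un III-1×III-2: KK|Kk
⇒ K over [I-1,I-2,II-1,II-2,III-1,III-2,III-3,IV-1]: 14 consistent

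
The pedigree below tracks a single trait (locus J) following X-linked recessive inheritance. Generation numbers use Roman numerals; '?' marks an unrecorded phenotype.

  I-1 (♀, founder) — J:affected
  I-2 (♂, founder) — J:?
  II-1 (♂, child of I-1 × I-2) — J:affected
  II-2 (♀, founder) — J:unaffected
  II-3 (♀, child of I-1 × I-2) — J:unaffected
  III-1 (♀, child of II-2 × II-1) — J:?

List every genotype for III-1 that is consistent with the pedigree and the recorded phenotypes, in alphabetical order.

J/I-1 aff ·: X^jX^j
J/I-2 ? ·: X^JY
J/II-1 aff I-1×I-2: X^jY
J/II-2 un ·: X^JX^J|X^JX^j
J/II-3 un I-1×I-2: X^JX^j
J/III-1 ? II-2×II-1: X^JX^j|X^jX^j
⇒ J over [I-1,I-2,II-1,II-2,II-3,III-1]: 3 consistent

III-1 ∈ {X^JX^j, X^jX^j}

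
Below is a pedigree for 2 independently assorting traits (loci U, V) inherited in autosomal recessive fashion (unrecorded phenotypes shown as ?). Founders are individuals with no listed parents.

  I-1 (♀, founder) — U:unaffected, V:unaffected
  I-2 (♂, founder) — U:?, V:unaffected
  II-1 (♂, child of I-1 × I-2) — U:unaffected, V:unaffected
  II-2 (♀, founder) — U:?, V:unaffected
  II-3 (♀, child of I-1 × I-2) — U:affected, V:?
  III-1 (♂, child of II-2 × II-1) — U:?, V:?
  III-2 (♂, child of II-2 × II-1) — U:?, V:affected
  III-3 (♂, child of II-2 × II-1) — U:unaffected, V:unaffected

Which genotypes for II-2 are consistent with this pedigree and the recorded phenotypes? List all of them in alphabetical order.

II-2 ∈ {UU Vv, Uu Vv, uu Vv}

U/I-1 un ·: Uu
U/I-2 ? ·: Uu|uu
U/II-1 un I-1×I-2: UU|Uu
U/II-2 ? ·: UU|Uu|uu
U/II-3 aff I-1×I-2: uu
U/III-1 ? II-2×II-1: UU|Uu|uu
U/III-2 ? II-2×II-1: UU|Uu|uu
U/III-3 un II-2×II-1: UU|Uu
⇒ U over [I-1,I-2,II-1,II-2,II-3,III-1,III-2,III-3]: 70 consistent
V/I-1 un ·: VV|Vv
V/I-2 un ·: VV|Vv
V/II-1 un I-1×I-2: Vv
V/II-2 un ·: Vv
V/II-3 ? I-1×I-2: VV|Vv|vv
V/III-1 ? II-2×II-1: VV|Vv|vv
V/III-2 aff II-2×II-1: vv
V/III-3 un II-2×II-1: VV|Vv
⇒ V over [I-1,I-2,II-1,II-2,II-3,III-1,III-2,III-3]: 42 consistent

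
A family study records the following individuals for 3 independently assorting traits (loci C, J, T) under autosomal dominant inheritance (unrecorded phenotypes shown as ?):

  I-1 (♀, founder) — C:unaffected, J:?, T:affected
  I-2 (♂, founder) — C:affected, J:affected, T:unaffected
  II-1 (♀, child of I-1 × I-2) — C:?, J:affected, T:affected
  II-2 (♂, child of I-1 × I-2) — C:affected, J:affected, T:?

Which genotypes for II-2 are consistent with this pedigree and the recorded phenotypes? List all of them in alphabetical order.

C/I-1 un ·: cc
C/I-2 aff ·: Cc|CC
C/II-1 ? I-1×I-2: cc|Cc
C/II-2 aff I-1×I-2: Cc
⇒ C over [I-1,I-2,II-1,II-2]: 3 consistent
J/I-1 ? ·: jj|Jj|JJ
J/I-2 aff ·: Jj|JJ
J/II-1 aff I-1×I-2: Jj|JJ
J/II-2 aff I-1×I-2: Jj|JJ
⇒ J over [I-1,I-2,II-1,II-2]: 15 consistent
T/I-1 aff ·: Tt|TT
T/I-2 un ·: tt
T/II-1 aff I-1×I-2: Tt
T/II-2 ? I-1×I-2: tt|Tt
⇒ T over [I-1,I-2,II-1,II-2]: 3 consistent

II-2 ∈ {Cc JJ Tt, Cc JJ tt, Cc Jj Tt, Cc Jj tt}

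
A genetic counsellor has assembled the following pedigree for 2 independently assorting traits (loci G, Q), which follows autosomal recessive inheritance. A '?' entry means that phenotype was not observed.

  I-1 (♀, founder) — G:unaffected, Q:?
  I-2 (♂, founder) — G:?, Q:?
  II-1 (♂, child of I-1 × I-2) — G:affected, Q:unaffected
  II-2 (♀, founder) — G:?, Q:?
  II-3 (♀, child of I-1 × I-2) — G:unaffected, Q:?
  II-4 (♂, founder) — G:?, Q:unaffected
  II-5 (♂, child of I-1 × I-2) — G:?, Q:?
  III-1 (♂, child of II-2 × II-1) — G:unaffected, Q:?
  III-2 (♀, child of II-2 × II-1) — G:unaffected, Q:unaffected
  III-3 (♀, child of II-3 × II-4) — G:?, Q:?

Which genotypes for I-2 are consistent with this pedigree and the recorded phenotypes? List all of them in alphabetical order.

I-2 ∈ {Gg QQ, Gg Qq, Gg qq, gg QQ, gg Qq, gg qq}

G/I-1 un ·: Gg
G/I-2 ? ·: Gg|gg
G/II-1 aff I-1×I-2: gg
G/II-2 ? ·: GG|Gg
G/II-3 un I-1×I-2: GG|Gg
G/II-4 ? ·: GG|Gg|gg
G/II-5 ? I-1×I-2: GG|Gg|gg
G/III-1 un II-2×II-1: Gg
G/III-2 un II-2×II-1: Gg
G/III-3 ? II-3×II-4: GG|Gg|gg
⇒ G over [I-1,I-2,II-1,II-2,II-3,II-4,II-5,III-1,III-2,III-3]: 94 consistent
Q/I-1 ? ·: QQ|Qq|qq
Q/I-2 ? ·: QQ|Qq|qq
Q/II-1 un I-1×I-2: QQ|Qq
Q/II-2 ? ·: QQ|Qq|qq
Q/II-3 ? I-1×I-2: QQ|Qq|qq
Q/II-4 un ·: QQ|Qq
Q/II-5 ? I-1×I-2: QQ|Qq|qq
Q/III-1 ? II-2×II-1: QQ|Qq|qq
Q/III-2 un II-2×II-1: QQ|Qq
Q/III-3 ? II-3×II-4: QQ|Qq|qq
⇒ Q over [I-1,I-2,II-1,II-2,II-3,II-4,II-5,III-1,III-2,III-3]: 1692 consistent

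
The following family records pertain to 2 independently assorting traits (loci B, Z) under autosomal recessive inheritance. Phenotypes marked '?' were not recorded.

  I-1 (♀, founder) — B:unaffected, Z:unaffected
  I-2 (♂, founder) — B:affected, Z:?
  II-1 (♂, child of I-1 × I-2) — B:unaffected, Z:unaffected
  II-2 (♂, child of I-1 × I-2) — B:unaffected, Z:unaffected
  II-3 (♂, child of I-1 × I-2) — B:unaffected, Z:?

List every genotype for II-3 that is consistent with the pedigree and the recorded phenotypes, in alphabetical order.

II-3 ∈ {Bb ZZ, Bb Zz, Bb zz}

B/I-1 un ·: BB|Bb
B/I-2 aff ·: bb
B/II-1 un I-1×I-2: Bb
B/II-2 un I-1×I-2: Bb
B/II-3 un I-1×I-2: Bb
⇒ B over [I-1,I-2,II-1,II-2,II-3]: 2 consistent
Z/I-1 un ·: ZZ|Zz
Z/I-2 ? ·: ZZ|Zz|zz
Z/II-1 un I-1×I-2: ZZ|Zz
Z/II-2 un I-1×I-2: ZZ|Zz
Z/II-3 ? I-1×I-2: ZZ|Zz|zz
⇒ Z over [I-1,I-2,II-1,II-2,II-3]: 32 consistent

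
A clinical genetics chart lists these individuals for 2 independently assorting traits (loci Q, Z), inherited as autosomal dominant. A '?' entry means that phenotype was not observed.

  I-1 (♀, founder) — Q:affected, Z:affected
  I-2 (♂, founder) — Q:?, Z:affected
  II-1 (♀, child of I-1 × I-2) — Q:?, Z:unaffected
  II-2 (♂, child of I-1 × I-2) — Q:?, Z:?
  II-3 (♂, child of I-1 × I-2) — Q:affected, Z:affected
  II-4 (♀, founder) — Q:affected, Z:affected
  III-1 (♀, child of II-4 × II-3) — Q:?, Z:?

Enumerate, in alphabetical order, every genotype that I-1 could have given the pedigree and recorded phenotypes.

Q/I-1 aff ·: Qq|QQ
Q/I-2 ? ·: qq|Qq|QQ
Q/II-1 ? I-1×I-2: qq|Qq|QQ
Q/II-2 ? I-1×I-2: qq|Qq|QQ
Q/II-3 aff I-1×I-2: Qq|QQ
Q/II-4 aff ·: Qq|QQ
Q/III-1 ? II-4×II-3: qq|Qq|QQ
⇒ Q over [I-1,I-2,II-1,II-2,II-3,II-4,III-1]: 164 consistent
Z/I-1 aff ·: Zz
Z/I-2 aff ·: Zz
Z/II-1 un I-1×I-2: zz
Z/II-2 ? I-1×I-2: zz|Zz|ZZ
Z/II-3 aff I-1×I-2: Zz|ZZ
Z/II-4 aff ·: Zz|ZZ
Z/III-1 ? II-4×II-3: zz|Zz|ZZ
⇒ Z over [I-1,I-2,II-1,II-2,II-3,II-4,III-1]: 24 consistent

I-1 ∈ {QQ Zz, Qq Zz}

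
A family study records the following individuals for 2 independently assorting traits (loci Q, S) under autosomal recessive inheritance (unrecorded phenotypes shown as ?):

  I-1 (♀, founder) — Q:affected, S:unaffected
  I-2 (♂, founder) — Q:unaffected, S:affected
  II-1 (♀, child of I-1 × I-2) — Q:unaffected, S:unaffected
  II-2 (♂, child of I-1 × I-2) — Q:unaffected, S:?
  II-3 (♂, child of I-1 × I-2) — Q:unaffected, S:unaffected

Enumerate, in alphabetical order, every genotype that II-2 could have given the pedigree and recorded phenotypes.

Q/I-1 aff ·: qq
Q/I-2 un ·: QQ|Qq
Q/II-1 un I-1×I-2: Qq
Q/II-2 un I-1×I-2: Qq
Q/II-3 un I-1×I-2: Qq
⇒ Q over [I-1,I-2,II-1,II-2,II-3]: 2 consistent
S/I-1 un ·: SS|Ss
S/I-2 aff ·: ss
S/II-1 un I-1×I-2: Ss
S/II-2 ? I-1×I-2: Ss|ss
S/II-3 un I-1×I-2: Ss
⇒ S over [I-1,I-2,II-1,II-2,II-3]: 3 consistent

II-2 ∈ {Qq Ss, Qq ss}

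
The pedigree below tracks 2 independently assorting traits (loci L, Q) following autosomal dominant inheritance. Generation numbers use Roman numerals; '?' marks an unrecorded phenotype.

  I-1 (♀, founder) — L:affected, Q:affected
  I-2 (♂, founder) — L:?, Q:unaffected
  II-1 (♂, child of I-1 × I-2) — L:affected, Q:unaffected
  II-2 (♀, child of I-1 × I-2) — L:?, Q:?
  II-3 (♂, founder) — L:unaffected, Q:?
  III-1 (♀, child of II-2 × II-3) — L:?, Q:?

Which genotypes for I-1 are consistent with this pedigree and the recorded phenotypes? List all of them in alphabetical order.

L/I-1 aff ·: Ll|LL
L/I-2 ? ·: ll|Ll|LL
L/II-1 aff I-1×I-2: Ll|LL
L/II-2 ? I-1×I-2: ll|Ll|LL
L/II-3 un ·: ll
L/III-1 ? II-2×II-3: ll|Ll
⇒ L over [I-1,I-2,II-1,II-2,II-3,III-1]: 26 consistent
Q/I-1 aff ·: Qq
Q/I-2 un ·: qq
Q/II-1 un I-1×I-2: qq
Q/II-2 ? I-1×I-2: qq|Qq
Q/II-3 ? ·: qq|Qq|QQ
Q/III-1 ? II-2×II-3: qq|Qq|QQ
⇒ Q over [I-1,I-2,II-1,II-2,II-3,III-1]: 11 consistent

I-1 ∈ {LL Qq, Ll Qq}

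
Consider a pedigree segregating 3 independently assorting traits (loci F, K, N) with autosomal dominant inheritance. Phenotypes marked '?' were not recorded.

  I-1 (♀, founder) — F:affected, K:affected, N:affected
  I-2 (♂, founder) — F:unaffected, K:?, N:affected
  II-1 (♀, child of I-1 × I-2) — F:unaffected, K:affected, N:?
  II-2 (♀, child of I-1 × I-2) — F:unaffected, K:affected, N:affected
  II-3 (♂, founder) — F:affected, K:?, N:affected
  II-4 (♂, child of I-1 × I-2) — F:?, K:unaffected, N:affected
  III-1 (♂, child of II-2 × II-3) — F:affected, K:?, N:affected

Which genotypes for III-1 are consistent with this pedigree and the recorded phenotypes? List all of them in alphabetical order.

F/I-1 aff ·: Ff
F/I-2 un ·: ff
F/II-1 un I-1×I-2: ff
F/II-2 un I-1×I-2: ff
F/II-3 aff ·: Ff|FF
F/II-4 ? I-1×I-2: ff|Ff
F/III-1 aff II-2×II-3: Ff
⇒ F over [I-1,I-2,II-1,II-2,II-3,II-4,III-1]: 4 consistent
K/I-1 aff ·: Kk
K/I-2 ? ·: kk|Kk
K/II-1 aff I-1×I-2: Kk|KK
K/II-2 aff I-1×I-2: Kk|KK
K/II-3 ? ·: kk|Kk|KK
K/II-4 un I-1×I-2: kk
K/III-1 ? II-2×II-3: kk|Kk|KK
⇒ K over [I-1,I-2,II-1,II-2,II-3,II-4,III-1]: 29 consistent
N/I-1 aff ·: Nn|NN
N/I-2 aff ·: Nn|NN
N/II-1 ? I-1×I-2: nn|Nn|NN
N/II-2 aff I-1×I-2: Nn|NN
N/II-3 aff ·: Nn|NN
N/II-4 aff I-1×I-2: Nn|NN
N/III-1 aff II-2×II-3: Nn|NN
⇒ N over [I-1,I-2,II-1,II-2,II-3,II-4,III-1]: 101 consistent

III-1 ∈ {Ff KK NN, Ff KK Nn, Ff Kk NN, Ff Kk Nn, Ff kk NN, Ff kk Nn}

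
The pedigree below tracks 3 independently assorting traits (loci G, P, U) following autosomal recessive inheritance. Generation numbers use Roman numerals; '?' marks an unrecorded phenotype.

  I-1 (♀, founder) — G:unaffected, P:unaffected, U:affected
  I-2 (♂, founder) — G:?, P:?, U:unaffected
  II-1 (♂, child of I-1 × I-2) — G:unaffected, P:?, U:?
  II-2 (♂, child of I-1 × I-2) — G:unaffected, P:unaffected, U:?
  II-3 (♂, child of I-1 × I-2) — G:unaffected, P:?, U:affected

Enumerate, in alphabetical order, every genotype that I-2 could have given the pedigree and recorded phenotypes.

G/I-1 un ·: GG|Gg
G/I-2 ? ·: GG|Gg|gg
G/II-1 un I-1×I-2: GG|Gg
G/II-2 un I-1×I-2: GG|Gg
G/II-3 un I-1×I-2: GG|Gg
⇒ G over [I-1,I-2,II-1,II-2,II-3]: 27 consistent
P/I-1 un ·: PP|Pp
P/I-2 ? ·: PP|Pp|pp
P/II-1 ? I-1×I-2: PP|Pp|pp
P/II-2 un I-1×I-2: PP|Pp
P/II-3 ? I-1×I-2: PP|Pp|pp
⇒ P over [I-1,I-2,II-1,II-2,II-3]: 40 consistent
U/I-1 aff ·: uu
U/I-2 un ·: Uu
U/II-1 ? I-1×I-2: Uu|uu
U/II-2 ? I-1×I-2: Uu|uu
U/II-3 aff I-1×I-2: uu
⇒ U over [I-1,I-2,II-1,II-2,II-3]: 4 consistent

I-2 ∈ {GG PP Uu, GG Pp Uu, GG pp Uu, Gg PP Uu, Gg Pp Uu, Gg pp Uu, gg PP Uu, gg Pp Uu, gg pp Uu}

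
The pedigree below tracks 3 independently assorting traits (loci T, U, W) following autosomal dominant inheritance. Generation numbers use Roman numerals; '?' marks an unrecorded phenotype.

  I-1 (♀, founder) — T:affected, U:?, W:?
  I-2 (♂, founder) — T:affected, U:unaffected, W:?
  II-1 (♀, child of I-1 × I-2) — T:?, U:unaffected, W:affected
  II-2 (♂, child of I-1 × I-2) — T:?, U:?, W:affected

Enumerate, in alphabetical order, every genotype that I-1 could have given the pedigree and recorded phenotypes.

T/I-1 aff ·: Tt|TT
T/I-2 aff ·: Tt|TT
T/II-1 ? I-1×I-2: tt|Tt|TT
T/II-2 ? I-1×I-2: tt|Tt|TT
⇒ T over [I-1,I-2,II-1,II-2]: 18 consistent
U/I-1 ? ·: uu|Uu
U/I-2 un ·: uu
U/II-1 un I-1×I-2: uu
U/II-2 ? I-1×I-2: uu|Uu
⇒ U over [I-1,I-2,II-1,II-2]: 3 consistent
W/I-1 ? ·: ww|Ww|WW
W/I-2 ? ·: ww|Ww|WW
W/II-1 aff I-1×I-2: Ww|WW
W/II-2 aff I-1×I-2: Ww|WW
⇒ W over [I-1,I-2,II-1,II-2]: 17 consistent

I-1 ∈ {TT Uu WW, TT Uu Ww, TT Uu ww, TT uu WW, TT uu Ww, TT uu ww, Tt Uu WW, Tt Uu Ww, Tt Uu ww, Tt uu WW, Tt uu Ww, Tt uu ww}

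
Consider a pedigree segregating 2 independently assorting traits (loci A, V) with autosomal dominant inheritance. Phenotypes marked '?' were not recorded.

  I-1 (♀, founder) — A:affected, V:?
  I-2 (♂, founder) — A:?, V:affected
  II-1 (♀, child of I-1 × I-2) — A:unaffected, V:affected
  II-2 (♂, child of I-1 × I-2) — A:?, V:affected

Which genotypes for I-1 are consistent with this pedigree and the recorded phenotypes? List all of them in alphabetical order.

A/I-1 aff ·: Aa
A/I-2 ? ·: aa|Aa
A/II-1 un I-1×I-2: aa
A/II-2 ? I-1×I-2: aa|Aa|AA
⇒ A over [I-1,I-2,II-1,II-2]: 5 consistent
V/I-1 ? ·: vv|Vv|VV
V/I-2 aff ·: Vv|VV
V/II-1 aff I-1×I-2: Vv|VV
V/II-2 aff I-1×I-2: Vv|VV
⇒ V over [I-1,I-2,II-1,II-2]: 15 consistent

I-1 ∈ {Aa VV, Aa Vv, Aa vv}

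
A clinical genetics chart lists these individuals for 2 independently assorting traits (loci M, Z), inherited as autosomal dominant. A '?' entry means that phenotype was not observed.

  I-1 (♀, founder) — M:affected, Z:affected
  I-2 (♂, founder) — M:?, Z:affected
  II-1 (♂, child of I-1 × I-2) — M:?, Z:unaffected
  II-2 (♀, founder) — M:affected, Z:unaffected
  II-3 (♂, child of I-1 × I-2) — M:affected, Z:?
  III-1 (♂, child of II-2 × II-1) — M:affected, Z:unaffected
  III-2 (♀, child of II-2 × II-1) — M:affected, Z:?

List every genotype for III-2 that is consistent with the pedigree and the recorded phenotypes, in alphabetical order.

M/I-1 aff ·: Mm|MM
M/I-2 ? ·: mm|Mm|MM
M/II-1 ? I-1×I-2: mm|Mm|MM
M/II-2 aff ·: Mm|MM
M/II-3 aff I-1×I-2: Mm|MM
M/III-1 aff II-2×II-1: Mm|MM
M/III-2 aff II-2×II-1: Mm|MM
⇒ M over [I-1,I-2,II-1,II-2,II-3,III-1,III-2]: 105 consistent
Z/I-1 aff ·: Zz
Z/I-2 aff ·: Zz
Z/II-1 un I-1×I-2: zz
Z/II-2 un ·: zz
Z/II-3 ? I-1×I-2: zz|Zz|ZZ
Z/III-1 un II-2×II-1: zz
Z/III-2 ? II-2×II-1: zz
⇒ Z over [I-1,I-2,II-1,II-2,II-3,III-1,III-2]: 3 consistent

III-2 ∈ {MM zz, Mm zz}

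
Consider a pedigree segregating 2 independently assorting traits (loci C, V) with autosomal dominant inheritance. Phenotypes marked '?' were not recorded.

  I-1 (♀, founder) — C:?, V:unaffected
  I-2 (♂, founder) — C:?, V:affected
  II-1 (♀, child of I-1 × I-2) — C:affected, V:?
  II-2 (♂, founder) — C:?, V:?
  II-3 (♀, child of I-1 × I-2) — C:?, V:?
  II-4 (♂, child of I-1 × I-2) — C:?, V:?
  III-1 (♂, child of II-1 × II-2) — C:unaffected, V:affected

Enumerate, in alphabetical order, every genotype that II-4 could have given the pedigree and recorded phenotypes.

C/I-1 ? ·: cc|Cc|CC
C/I-2 ? ·: cc|Cc|CC
C/II-1 aff I-1×I-2: Cc
C/II-2 ? ·: cc|Cc
C/II-3 ? I-1×I-2: cc|Cc|CC
C/II-4 ? I-1×I-2: cc|Cc|CC
C/III-1 un II-1×II-2: cc
⇒ C over [I-1,I-2,II-1,II-2,II-3,II-4,III-1]: 54 consistent
V/I-1 un ·: vv
V/I-2 aff ·: Vv|VV
V/II-1 ? I-1×I-2: vv|Vv
V/II-2 ? ·: vv|Vv|VV
V/II-3 ? I-1×I-2: vv|Vv
V/II-4 ? I-1×I-2: vv|Vv
V/III-1 aff II-1×II-2: Vv|VV
⇒ V over [I-1,I-2,II-1,II-2,II-3,II-4,III-1]: 33 consistent

II-4 ∈ {CC Vv, CC vv, Cc Vv, Cc vv, cc Vv, cc vv}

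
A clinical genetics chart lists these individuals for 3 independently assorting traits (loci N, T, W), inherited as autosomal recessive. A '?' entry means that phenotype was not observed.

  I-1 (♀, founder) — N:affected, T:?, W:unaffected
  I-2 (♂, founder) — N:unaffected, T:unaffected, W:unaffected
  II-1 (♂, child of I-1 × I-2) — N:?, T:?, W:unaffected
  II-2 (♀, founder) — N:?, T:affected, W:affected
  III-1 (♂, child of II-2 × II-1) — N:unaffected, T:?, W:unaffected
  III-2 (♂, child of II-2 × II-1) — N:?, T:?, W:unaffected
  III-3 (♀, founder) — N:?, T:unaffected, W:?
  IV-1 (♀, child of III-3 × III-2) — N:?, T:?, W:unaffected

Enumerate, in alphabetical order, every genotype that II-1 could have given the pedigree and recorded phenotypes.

II-1 ∈ {Nn TT WW, Nn TT Ww, Nn Tt WW, Nn Tt Ww, Nn tt WW, Nn tt Ww, nn TT WW, nn TT Ww, nn Tt WW, nn Tt Ww, nn tt WW, nn tt Ww}

N/I-1 aff ·: nn
N/I-2 un ·: NN|Nn
N/II-1 ? I-1×I-2: Nn|nn
N/II-2 ? ·: NN|Nn|nn
N/III-1 un II-2×II-1: NN|Nn
N/III-2 ? II-2×II-1: NN|Nn|nn
N/III-3 ? ·: NN|Nn|nn
N/IV-1 ? III-3×III-2: NN|Nn|nn
⇒ N over [I-1,I-2,II-1,II-2,III-1,III-2,III-3,IV-1]: 144 consistent
T/I-1 ? ·: TT|Tt|tt
T/I-2 un ·: TT|Tt
T/II-1 ? I-1×I-2: TT|Tt|tt
T/II-2 aff ·: tt
T/III-1 ? II-2×II-1: Tt|tt
T/III-2 ? II-2×II-1: Tt|tt
T/III-3 un ·: TT|Tt
T/IV-1 ? III-3×III-2: TT|Tt|tt
⇒ T over [I-1,I-2,II-1,II-2,III-1,III-2,III-3,IV-1]: 106 consistent
W/I-1 un ·: WW|Ww
W/I-2 un ·: WW|Ww
W/II-1 un I-1×I-2: WW|Ww
W/II-2 aff ·: ww
W/III-1 un II-2×II-1: Ww
W/III-2 un II-2×II-1: Ww
W/III-3 ? ·: WW|Ww|ww
W/IV-1 un III-3×III-2: WW|Ww
⇒ W over [I-1,I-2,II-1,II-2,III-1,III-2,III-3,IV-1]: 35 consistent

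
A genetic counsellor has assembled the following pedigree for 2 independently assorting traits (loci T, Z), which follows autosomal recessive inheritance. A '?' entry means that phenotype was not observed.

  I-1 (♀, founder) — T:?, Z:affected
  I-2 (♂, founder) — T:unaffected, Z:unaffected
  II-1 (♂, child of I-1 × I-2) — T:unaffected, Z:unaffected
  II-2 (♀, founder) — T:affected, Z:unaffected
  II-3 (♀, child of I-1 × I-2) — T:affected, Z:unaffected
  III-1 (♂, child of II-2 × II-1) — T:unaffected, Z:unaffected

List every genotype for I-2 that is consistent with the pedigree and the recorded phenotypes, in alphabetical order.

T/I-1 ? ·: Tt|tt
T/I-2 un ·: Tt
T/II-1 un I-1×I-2: TT|Tt
T/II-2 aff ·: tt
T/II-3 aff I-1×I-2: tt
T/III-1 un II-2×II-1: Tt
⇒ T over [I-1,I-2,II-1,II-2,II-3,III-1]: 3 consistent
Z/I-1 aff ·: zz
Z/I-2 un ·: ZZ|Zz
Z/II-1 un I-1×I-2: Zz
Z/II-2 un ·: ZZ|Zz
Z/II-3 un I-1×I-2: Zz
Z/III-1 un II-2×II-1: ZZ|Zz
⇒ Z over [I-1,I-2,II-1,II-2,II-3,III-1]: 8 consistent

I-2 ∈ {Tt ZZ, Tt Zz}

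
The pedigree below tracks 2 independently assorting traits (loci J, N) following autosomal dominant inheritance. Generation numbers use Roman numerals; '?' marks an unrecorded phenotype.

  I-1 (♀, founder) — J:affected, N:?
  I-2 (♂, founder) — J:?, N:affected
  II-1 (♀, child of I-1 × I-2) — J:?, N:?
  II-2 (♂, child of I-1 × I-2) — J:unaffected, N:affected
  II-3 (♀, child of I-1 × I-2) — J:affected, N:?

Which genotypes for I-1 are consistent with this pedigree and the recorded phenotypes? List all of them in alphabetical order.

I-1 ∈ {Jj NN, Jj Nn, Jj nn}

J/I-1 aff ·: Jj
J/I-2 ? ·: jj|Jj
J/II-1 ? I-1×I-2: jj|Jj|JJ
J/II-2 un I-1×I-2: jj
J/II-3 aff I-1×I-2: Jj|JJ
⇒ J over [I-1,I-2,II-1,II-2,II-3]: 8 consistent
N/I-1 ? ·: nn|Nn|NN
N/I-2 aff ·: Nn|NN
N/II-1 ? I-1×I-2: nn|Nn|NN
N/II-2 aff I-1×I-2: Nn|NN
N/II-3 ? I-1×I-2: nn|Nn|NN
⇒ N over [I-1,I-2,II-1,II-2,II-3]: 40 consistent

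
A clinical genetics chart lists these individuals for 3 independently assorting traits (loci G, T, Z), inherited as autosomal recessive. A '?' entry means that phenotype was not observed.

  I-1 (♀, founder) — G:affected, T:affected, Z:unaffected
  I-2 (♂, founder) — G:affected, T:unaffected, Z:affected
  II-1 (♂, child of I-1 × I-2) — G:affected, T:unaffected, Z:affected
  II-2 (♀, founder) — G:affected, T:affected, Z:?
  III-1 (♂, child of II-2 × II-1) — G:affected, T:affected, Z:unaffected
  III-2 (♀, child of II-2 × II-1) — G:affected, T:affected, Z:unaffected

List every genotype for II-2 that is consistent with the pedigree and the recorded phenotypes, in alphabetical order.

II-2 ∈ {gg tt ZZ, gg tt Zz}

G/I-1 aff ·: gg
G/I-2 aff ·: gg
G/II-1 aff I-1×I-2: gg
G/II-2 aff ·: gg
G/III-1 aff II-2×II-1: gg
G/III-2 aff II-2×II-1: gg
⇒ G over [I-1,I-2,II-1,II-2,III-1,III-2]: 1 consistent
T/I-1 aff ·: tt
T/I-2 un ·: TT|Tt
T/II-1 un I-1×I-2: Tt
T/II-2 aff ·: tt
T/III-1 aff II-2×II-1: tt
T/III-2 aff II-2×II-1: tt
⇒ T over [I-1,I-2,II-1,II-2,III-1,III-2]: 2 consistent
Z/I-1 un ·: Zz
Z/I-2 aff ·: zz
Z/II-1 aff I-1×I-2: zz
Z/II-2 ? ·: ZZ|Zz
Z/III-1 un II-2×II-1: Zz
Z/III-2 un II-2×II-1: Zz
⇒ Z over [I-1,I-2,II-1,II-2,III-1,III-2]: 2 consistent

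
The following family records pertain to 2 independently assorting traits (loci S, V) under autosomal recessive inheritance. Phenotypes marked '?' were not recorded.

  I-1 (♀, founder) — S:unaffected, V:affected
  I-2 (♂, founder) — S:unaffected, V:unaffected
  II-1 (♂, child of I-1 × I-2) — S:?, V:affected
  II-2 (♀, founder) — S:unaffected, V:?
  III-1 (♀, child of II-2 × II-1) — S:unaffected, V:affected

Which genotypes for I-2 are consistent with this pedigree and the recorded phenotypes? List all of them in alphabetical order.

S/I-1 un ·: SS|Ss
S/I-2 un ·: SS|Ss
S/II-1 ? I-1×I-2: SS|Ss|ss
S/II-2 un ·: SS|Ss
S/III-1 un II-2×II-1: SS|Ss
⇒ S over [I-1,I-2,II-1,II-2,III-1]: 26 consistent
V/I-1 aff ·: vv
V/I-2 un ·: Vv
V/II-1 aff I-1×I-2: vv
V/II-2 ? ·: Vv|vv
V/III-1 aff II-2×II-1: vv
⇒ V over [I-1,I-2,II-1,II-2,III-1]: 2 consistent

I-2 ∈ {SS Vv, Ss Vv}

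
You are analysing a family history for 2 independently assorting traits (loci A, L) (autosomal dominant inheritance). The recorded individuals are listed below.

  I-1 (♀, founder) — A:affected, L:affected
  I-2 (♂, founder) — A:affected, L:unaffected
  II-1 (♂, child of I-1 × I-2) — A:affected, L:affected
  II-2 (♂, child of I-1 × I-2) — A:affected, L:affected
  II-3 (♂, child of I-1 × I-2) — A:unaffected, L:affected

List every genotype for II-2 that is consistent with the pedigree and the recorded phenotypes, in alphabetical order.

A/I-1 aff ·: Aa
A/I-2 aff ·: Aa
A/II-1 aff I-1×I-2: Aa|AA
A/II-2 aff I-1×I-2: Aa|AA
A/II-3 un I-1×I-2: aa
⇒ A over [I-1,I-2,II-1,II-2,II-3]: 4 consistent
L/I-1 aff ·: Ll|LL
L/I-2 un ·: ll
L/II-1 aff I-1×I-2: Ll
L/II-2 aff I-1×I-2: Ll
L/II-3 aff I-1×I-2: Ll
⇒ L over [I-1,I-2,II-1,II-2,II-3]: 2 consistent

II-2 ∈ {AA Ll, Aa Ll}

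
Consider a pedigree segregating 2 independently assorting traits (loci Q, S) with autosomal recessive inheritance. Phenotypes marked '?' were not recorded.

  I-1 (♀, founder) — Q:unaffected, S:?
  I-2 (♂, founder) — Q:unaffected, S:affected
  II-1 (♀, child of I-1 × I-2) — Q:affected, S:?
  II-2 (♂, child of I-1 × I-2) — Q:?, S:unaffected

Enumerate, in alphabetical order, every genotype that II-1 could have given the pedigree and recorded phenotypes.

Q/I-1 un ·: Qq
Q/I-2 un ·: Qq
Q/II-1 aff I-1×I-2: qq
Q/II-2 ? I-1×I-2: QQ|Qq|qq
⇒ Q over [I-1,I-2,II-1,II-2]: 3 consistent
S/I-1 ? ·: SS|Ss
S/I-2 aff ·: ss
S/II-1 ? I-1×I-2: Ss|ss
S/II-2 un I-1×I-2: Ss
⇒ S over [I-1,I-2,II-1,II-2]: 3 consistent

II-1 ∈ {qq Ss, qq ss}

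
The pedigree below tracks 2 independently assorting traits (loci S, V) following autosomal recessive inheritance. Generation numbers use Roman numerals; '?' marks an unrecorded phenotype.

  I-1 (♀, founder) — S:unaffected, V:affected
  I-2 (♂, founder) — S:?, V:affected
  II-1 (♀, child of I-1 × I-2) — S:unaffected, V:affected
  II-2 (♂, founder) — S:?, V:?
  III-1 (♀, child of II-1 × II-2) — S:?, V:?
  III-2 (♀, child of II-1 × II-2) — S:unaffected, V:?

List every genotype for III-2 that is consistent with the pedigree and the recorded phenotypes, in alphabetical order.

S/I-1 un ·: SS|Ss
S/I-2 ? ·: SS|Ss|ss
S/II-1 un I-1×I-2: SS|Ss
S/II-2 ? ·: SS|Ss|ss
S/III-1 ? II-1×II-2: SS|Ss|ss
S/III-2 un II-1×II-2: SS|Ss
⇒ S over [I-1,I-2,II-1,II-2,III-1,III-2]: 84 consistent
V/I-1 aff ·: vv
V/I-2 aff ·: vv
V/II-1 aff I-1×I-2: vv
V/II-2 ? ·: VV|Vv|vv
V/III-1 ? II-1×II-2: Vv|vv
V/III-2 ? II-1×II-2: Vv|vv
⇒ V over [I-1,I-2,II-1,II-2,III-1,III-2]: 6 consistent

III-2 ∈ {SS Vv, SS vv, Ss Vv, Ss vv}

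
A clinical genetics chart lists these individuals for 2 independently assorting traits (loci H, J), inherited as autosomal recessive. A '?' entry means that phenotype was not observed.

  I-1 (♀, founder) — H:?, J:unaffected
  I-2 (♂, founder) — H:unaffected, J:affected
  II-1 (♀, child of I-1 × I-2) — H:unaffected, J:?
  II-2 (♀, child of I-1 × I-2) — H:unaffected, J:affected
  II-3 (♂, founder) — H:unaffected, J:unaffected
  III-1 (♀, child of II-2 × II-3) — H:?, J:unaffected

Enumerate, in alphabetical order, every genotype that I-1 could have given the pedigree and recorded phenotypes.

I-1 ∈ {HH Jj, Hh Jj, hh Jj}

H/I-1 ? ·: HH|Hh|hh
H/I-2 un ·: HH|Hh
H/II-1 un I-1×I-2: HH|Hh
H/II-2 un I-1×I-2: HH|Hh
H/II-3 un ·: HH|Hh
H/III-1 ? II-2×II-3: HH|Hh|hh
⇒ H over [I-1,I-2,II-1,II-2,II-3,III-1]: 61 consistent
J/I-1 un ·: Jj
J/I-2 aff ·: jj
J/II-1 ? I-1×I-2: Jj|jj
J/II-2 aff I-1×I-2: jj
J/II-3 un ·: JJ|Jj
J/III-1 un II-2×II-3: Jj
⇒ J over [I-1,I-2,II-1,II-2,II-3,III-1]: 4 consistent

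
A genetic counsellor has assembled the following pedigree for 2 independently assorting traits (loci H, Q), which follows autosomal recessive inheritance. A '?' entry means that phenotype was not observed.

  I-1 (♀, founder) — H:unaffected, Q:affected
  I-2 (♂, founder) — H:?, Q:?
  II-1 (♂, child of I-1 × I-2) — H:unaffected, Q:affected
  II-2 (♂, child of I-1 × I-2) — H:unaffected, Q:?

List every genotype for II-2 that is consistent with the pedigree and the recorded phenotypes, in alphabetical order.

II-2 ∈ {HH Qq, HH qq, Hh Qq, Hh qq}

H/I-1 un ·: HH|Hh
H/I-2 ? ·: HH|Hh|hh
H/II-1 un I-1×I-2: HH|Hh
H/II-2 un I-1×I-2: HH|Hh
⇒ H over [I-1,I-2,II-1,II-2]: 15 consistent
Q/I-1 aff ·: qq
Q/I-2 ? ·: Qq|qq
Q/II-1 aff I-1×I-2: qq
Q/II-2 ? I-1×I-2: Qq|qq
⇒ Q over [I-1,I-2,II-1,II-2]: 3 consistent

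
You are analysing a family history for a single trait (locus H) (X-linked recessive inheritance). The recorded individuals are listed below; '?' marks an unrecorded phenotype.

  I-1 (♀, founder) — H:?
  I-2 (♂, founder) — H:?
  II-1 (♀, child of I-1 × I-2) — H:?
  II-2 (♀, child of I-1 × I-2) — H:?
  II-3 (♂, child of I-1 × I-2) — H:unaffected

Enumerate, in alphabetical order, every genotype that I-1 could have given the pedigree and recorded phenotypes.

H/I-1 ? ·: X^HX^H|X^HX^h
H/I-2 ? ·: X^HY|X^hY
H/II-1 ? I-1×I-2: X^HX^H|X^HX^h|X^hX^h
H/II-2 ? I-1×I-2: X^HX^H|X^HX^h|X^hX^h
H/II-3 un I-1×I-2: X^HY
⇒ H over [I-1,I-2,II-1,II-2,II-3]: 10 consistent

I-1 ∈ {X^HX^H, X^HX^h}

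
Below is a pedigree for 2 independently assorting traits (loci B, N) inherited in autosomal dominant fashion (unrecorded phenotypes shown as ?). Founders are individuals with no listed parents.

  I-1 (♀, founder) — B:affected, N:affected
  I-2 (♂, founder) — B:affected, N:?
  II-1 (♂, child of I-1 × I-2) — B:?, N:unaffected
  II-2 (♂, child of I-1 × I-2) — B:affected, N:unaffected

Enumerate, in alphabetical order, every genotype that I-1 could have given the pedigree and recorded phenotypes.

B/I-1 aff ·: Bb|BB
B/I-2 aff ·: Bb|BB
B/II-1 ? I-1×I-2: bb|Bb|BB
B/II-2 aff I-1×I-2: Bb|BB
⇒ B over [I-1,I-2,II-1,II-2]: 15 consistent
N/I-1 aff ·: Nn
N/I-2 ? ·: nn|Nn
N/II-1 un I-1×I-2: nn
N/II-2 un I-1×I-2: nn
⇒ N over [I-1,I-2,II-1,II-2]: 2 consistent

I-1 ∈ {BB Nn, Bb Nn}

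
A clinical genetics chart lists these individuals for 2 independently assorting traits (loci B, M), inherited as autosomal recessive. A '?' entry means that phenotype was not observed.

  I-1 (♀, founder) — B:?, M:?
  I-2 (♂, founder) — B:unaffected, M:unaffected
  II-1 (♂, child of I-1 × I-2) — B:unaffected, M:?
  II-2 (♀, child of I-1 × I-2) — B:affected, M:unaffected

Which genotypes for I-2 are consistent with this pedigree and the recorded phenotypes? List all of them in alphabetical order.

B/I-1 ? ·: Bb|bb
B/I-2 un ·: Bb
B/II-1 un I-1×I-2: BB|Bb
B/II-2 aff I-1×I-2: bb
⇒ B over [I-1,I-2,II-1,II-2]: 3 consistent
M/I-1 ? ·: MM|Mm|mm
M/I-2 un ·: MM|Mm
M/II-1 ? I-1×I-2: MM|Mm|mm
M/II-2 un I-1×I-2: MM|Mm
⇒ M over [I-1,I-2,II-1,II-2]: 18 consistent

I-2 ∈ {Bb MM, Bb Mm}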